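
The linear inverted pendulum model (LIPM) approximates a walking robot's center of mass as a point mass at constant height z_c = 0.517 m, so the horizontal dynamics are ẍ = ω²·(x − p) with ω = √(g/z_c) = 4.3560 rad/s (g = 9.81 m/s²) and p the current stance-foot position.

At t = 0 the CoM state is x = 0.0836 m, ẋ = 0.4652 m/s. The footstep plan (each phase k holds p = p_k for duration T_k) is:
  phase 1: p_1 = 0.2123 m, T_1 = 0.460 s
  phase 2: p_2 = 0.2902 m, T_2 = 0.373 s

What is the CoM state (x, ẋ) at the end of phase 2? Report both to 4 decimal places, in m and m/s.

x = -0.3308, ẋ = -2.6110

phase 1: p=0.2123, T=0.460, ωT=2.003760, cosh=3.775859, sinh=3.641032; start (x,ẋ)=(0.083600, 0.465200) → end (x,ẋ)=(0.115192, -0.284695)
phase 2: p=0.2902, T=0.373, ωT=1.624788, cosh=2.637148, sinh=2.440195; start (x,ẋ)=(0.115192, -0.284695) → end (x,ẋ)=(-0.330807, -2.611032)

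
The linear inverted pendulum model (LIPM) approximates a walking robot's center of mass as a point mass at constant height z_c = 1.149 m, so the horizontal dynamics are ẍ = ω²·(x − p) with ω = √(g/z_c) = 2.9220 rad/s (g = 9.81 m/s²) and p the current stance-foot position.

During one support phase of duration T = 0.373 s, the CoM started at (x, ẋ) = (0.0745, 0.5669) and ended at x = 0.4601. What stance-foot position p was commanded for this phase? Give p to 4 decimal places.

ωT = 2.9220·0.373 = 1.089906; cosh(ωT) = 1.655121, sinh(ωT) = 1.318873
x(T) = p + (x₀−p)·cosh(ωT) + (ẋ₀/ω)·sinh(ωT) ⇒ p·(1 − cosh) = x(T) − x₀·cosh − (ẋ₀/ω)·sinh
numerator   = 0.4601 − (0.0745)·1.655121 − (0.5669/2.9220)·1.318873 = 0.080918
denominator = 1 − 1.655121 = -0.655121
p = 0.080918 / -0.655121 = -0.1235

p = -0.1235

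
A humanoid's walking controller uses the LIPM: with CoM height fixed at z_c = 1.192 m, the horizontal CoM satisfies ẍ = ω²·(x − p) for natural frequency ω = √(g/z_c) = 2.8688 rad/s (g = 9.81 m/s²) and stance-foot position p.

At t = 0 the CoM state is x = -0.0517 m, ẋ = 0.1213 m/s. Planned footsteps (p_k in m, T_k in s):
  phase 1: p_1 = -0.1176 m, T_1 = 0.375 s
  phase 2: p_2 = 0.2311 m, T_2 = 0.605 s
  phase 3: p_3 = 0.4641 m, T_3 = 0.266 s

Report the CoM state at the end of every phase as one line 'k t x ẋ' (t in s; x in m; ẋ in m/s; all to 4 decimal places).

phase 1: p=-0.1176, T=0.375, ωT=1.075800, cosh=1.636681, sinh=1.295657; start (x,ẋ)=(-0.051700, 0.121300) → end (x,ẋ)=(0.045041, 0.443478)
phase 2: p=0.2311, T=0.605, ωT=1.735624, cosh=2.924378, sinh=2.748088; start (x,ẋ)=(0.045041, 0.443478) → end (x,ẋ)=(0.111811, -0.169939)
phase 3: p=0.4641, T=0.266, ωT=0.763101, cosh=1.305568, sinh=0.839349; start (x,ẋ)=(0.111811, -0.169939) → end (x,ẋ)=(-0.045558, -1.070153)

1 0.3750 0.0450 0.4435
2 0.9800 0.1118 -0.1699
3 1.2460 -0.0456 -1.0702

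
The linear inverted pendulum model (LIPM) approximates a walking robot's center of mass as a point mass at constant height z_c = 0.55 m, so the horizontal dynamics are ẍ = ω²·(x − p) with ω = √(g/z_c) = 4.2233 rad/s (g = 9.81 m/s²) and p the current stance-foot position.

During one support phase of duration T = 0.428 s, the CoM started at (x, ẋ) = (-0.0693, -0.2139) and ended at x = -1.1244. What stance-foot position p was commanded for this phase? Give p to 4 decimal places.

p = 0.3556

ωT = 4.2233·0.428 = 1.807572; cosh(ωT) = 3.129842, sinh(ωT) = 2.965790
x(T) = p + (x₀−p)·cosh(ωT) + (ẋ₀/ω)·sinh(ωT) ⇒ p·(1 − cosh) = x(T) − x₀·cosh − (ẋ₀/ω)·sinh
numerator   = -1.1244 − (-0.0693)·3.129842 − (-0.2139/4.2233)·2.965790 = -0.757292
denominator = 1 − 3.129842 = -2.129842
p = -0.757292 / -2.129842 = 0.3556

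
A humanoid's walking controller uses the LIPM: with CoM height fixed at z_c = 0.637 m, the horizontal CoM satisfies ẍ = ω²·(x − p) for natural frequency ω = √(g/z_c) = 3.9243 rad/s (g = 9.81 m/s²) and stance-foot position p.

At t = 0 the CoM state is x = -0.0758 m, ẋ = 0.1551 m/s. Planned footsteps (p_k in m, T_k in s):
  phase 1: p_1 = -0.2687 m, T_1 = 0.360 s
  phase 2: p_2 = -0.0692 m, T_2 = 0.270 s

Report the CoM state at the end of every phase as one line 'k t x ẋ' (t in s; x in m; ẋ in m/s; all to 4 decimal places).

phase 1: p=-0.2687, T=0.360, ωT=1.412748, cosh=2.175350, sinh=1.931877; start (x,ẋ)=(-0.075800, 0.155100) → end (x,ẋ)=(0.227279, 1.799822)
phase 2: p=-0.0692, T=0.270, ωT=1.059561, cosh=1.615856, sinh=1.269248; start (x,ẋ)=(0.227279, 1.799822) → end (x,ẋ)=(0.991989, 4.384987)

1 0.3600 0.2273 1.7998
2 0.6300 0.9920 4.3850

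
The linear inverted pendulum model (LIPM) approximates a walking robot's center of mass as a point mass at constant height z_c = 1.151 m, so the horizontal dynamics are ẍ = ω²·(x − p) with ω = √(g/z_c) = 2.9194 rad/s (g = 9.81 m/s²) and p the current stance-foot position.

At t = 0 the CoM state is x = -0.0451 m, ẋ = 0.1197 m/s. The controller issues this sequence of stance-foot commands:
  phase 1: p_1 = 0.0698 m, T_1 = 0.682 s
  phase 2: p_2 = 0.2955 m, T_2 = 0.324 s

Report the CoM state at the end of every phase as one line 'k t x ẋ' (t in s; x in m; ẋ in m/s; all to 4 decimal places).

1 0.6820 -0.2114 -0.7589
2 1.0060 -0.7398 -2.7425

phase 1: p=0.0698, T=0.682, ωT=1.991031, cosh=3.729817, sinh=3.593262; start (x,ẋ)=(-0.045100, 0.119700) → end (x,ẋ)=(-0.211427, -0.758861)
phase 2: p=0.2955, T=0.324, ωT=0.945886, cosh=1.481714, sinh=1.093379; start (x,ẋ)=(-0.211427, -0.758861) → end (x,ẋ)=(-0.739830, -2.742530)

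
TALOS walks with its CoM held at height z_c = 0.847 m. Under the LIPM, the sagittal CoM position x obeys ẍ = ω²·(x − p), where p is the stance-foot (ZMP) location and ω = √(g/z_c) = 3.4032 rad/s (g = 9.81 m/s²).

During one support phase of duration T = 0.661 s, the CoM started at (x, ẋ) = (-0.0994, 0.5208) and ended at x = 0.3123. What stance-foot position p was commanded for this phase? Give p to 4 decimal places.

ωT = 3.4032·0.661 = 2.249515; cosh(ωT) = 4.794294, sinh(ωT) = 4.688843
x(T) = p + (x₀−p)·cosh(ωT) + (ẋ₀/ω)·sinh(ωT) ⇒ p·(1 − cosh) = x(T) − x₀·cosh − (ẋ₀/ω)·sinh
numerator   = 0.3123 − (-0.0994)·4.794294 − (0.5208/3.4032)·4.688843 = 0.071308
denominator = 1 − 4.794294 = -3.794294
p = 0.071308 / -3.794294 = -0.0188

p = -0.0188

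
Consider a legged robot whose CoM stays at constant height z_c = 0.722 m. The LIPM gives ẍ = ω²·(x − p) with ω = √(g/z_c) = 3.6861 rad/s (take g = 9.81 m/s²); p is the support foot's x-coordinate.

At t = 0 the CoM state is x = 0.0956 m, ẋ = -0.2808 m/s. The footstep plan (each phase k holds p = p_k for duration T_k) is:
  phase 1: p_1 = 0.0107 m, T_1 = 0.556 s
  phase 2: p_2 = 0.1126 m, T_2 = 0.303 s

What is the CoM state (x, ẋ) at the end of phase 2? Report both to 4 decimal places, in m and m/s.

x = 0.0471, ẋ = -0.1435

phase 1: p=0.0107, T=0.556, ωT=2.049472, cosh=3.946300, sinh=3.817497; start (x,ẋ)=(0.095600, -0.280800) → end (x,ẋ)=(0.054931, 0.086564)
phase 2: p=0.1126, T=0.303, ωT=1.116888, cosh=1.691314, sinh=1.364018; start (x,ẋ)=(0.054931, 0.086564) → end (x,ẋ)=(0.047097, -0.143545)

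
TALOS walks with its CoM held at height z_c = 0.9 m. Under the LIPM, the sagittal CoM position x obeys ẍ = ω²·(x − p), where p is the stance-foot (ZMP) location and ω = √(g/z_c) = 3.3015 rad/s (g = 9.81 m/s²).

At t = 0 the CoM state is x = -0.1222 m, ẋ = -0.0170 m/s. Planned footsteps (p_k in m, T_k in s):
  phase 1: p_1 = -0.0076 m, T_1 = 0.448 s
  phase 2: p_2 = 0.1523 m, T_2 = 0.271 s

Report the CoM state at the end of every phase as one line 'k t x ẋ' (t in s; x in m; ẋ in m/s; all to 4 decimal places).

phase 1: p=-0.0076, T=0.448, ωT=1.479072, cosh=2.308360, sinh=2.080511; start (x,ẋ)=(-0.122200, -0.017000) → end (x,ẋ)=(-0.282851, -0.826407)
phase 2: p=0.1523, T=0.271, ωT=0.894707, cosh=1.427673, sinh=1.018945; start (x,ẋ)=(-0.282851, -0.826407) → end (x,ẋ)=(-0.724008, -2.643707)

1 0.4480 -0.2829 -0.8264
2 0.7190 -0.7240 -2.6437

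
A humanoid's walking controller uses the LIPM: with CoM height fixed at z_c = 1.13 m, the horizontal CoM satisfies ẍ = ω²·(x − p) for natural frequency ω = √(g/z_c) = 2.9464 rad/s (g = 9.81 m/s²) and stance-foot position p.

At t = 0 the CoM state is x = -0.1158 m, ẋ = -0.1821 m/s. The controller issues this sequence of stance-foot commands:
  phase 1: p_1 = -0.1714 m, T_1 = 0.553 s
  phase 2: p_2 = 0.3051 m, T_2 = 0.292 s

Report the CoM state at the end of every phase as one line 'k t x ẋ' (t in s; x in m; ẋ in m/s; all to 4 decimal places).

1 0.5530 -0.1757 -0.0805
2 0.8450 -0.3914 -1.4871

phase 1: p=-0.1714, T=0.553, ωT=1.629359, cosh=2.648330, sinh=2.452275; start (x,ẋ)=(-0.115800, -0.182100) → end (x,ẋ)=(-0.175714, -0.080530)
phase 2: p=0.3051, T=0.292, ωT=0.860349, cosh=1.393500, sinh=0.970485; start (x,ẋ)=(-0.175714, -0.080530) → end (x,ẋ)=(-0.391439, -1.487075)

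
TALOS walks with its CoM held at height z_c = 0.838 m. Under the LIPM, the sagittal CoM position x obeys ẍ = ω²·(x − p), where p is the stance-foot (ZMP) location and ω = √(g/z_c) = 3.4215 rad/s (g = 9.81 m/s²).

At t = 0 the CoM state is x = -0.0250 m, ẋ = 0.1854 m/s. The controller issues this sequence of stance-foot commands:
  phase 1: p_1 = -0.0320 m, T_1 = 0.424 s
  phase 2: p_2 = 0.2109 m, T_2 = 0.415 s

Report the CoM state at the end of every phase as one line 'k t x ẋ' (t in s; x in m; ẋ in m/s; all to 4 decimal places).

1 0.4240 0.0930 0.4655
2 0.8390 0.2177 0.2334

phase 1: p=-0.0320, T=0.424, ωT=1.450716, cosh=2.250285, sinh=2.015883; start (x,ẋ)=(-0.025000, 0.185400) → end (x,ẋ)=(0.092986, 0.465484)
phase 2: p=0.2109, T=0.415, ωT=1.419922, cosh=2.189266, sinh=1.947534; start (x,ẋ)=(0.092986, 0.465484) → end (x,ẋ)=(0.217711, 0.233352)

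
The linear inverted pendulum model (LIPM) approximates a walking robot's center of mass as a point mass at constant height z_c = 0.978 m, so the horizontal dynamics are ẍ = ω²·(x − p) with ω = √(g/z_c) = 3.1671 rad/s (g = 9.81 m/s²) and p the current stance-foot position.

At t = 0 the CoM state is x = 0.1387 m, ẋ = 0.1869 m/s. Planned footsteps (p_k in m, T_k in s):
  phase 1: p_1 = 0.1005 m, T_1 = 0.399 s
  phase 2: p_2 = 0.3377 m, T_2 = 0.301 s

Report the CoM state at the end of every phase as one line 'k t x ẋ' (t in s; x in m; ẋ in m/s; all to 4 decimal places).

1 0.3990 0.2695 0.5540
2 0.7000 0.4294 0.5870

phase 1: p=0.1005, T=0.399, ωT=1.263673, cosh=1.910504, sinh=1.627890; start (x,ẋ)=(0.138700, 0.186900) → end (x,ẋ)=(0.269548, 0.554021)
phase 2: p=0.3377, T=0.301, ωT=0.953297, cosh=1.489859, sinh=1.104391; start (x,ẋ)=(0.269548, 0.554021) → end (x,ẋ)=(0.429354, 0.587036)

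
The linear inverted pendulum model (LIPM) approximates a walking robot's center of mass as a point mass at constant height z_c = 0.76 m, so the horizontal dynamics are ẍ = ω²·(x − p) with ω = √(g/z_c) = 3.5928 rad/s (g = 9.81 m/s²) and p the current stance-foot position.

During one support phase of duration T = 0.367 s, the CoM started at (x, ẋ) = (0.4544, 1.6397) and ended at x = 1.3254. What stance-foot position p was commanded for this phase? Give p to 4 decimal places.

p = 0.3756

ωT = 3.5928·0.367 = 1.318558; cosh(ωT) = 2.002773, sinh(ωT) = 1.735252
x(T) = p + (x₀−p)·cosh(ωT) + (ẋ₀/ω)·sinh(ωT) ⇒ p·(1 − cosh) = x(T) − x₀·cosh − (ẋ₀/ω)·sinh
numerator   = 1.3254 − (0.4544)·2.002773 − (1.6397/3.5928)·1.735252 = -0.376603
denominator = 1 − 2.002773 = -1.002773
p = -0.376603 / -1.002773 = 0.3756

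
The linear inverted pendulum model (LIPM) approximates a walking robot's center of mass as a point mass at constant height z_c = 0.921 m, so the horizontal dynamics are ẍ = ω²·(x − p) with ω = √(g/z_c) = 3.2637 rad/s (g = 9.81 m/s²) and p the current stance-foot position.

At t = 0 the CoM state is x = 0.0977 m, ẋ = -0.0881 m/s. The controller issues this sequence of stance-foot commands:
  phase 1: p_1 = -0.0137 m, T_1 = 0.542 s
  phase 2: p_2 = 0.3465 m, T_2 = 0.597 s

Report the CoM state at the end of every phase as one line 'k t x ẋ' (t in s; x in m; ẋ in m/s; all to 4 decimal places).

phase 1: p=-0.0137, T=0.542, ωT=1.768925, cosh=3.017532, sinh=2.847016; start (x,ẋ)=(0.097700, -0.088100) → end (x,ẋ)=(0.245601, 0.769263)
phase 2: p=0.3465, T=0.597, ωT=1.948429, cosh=3.580076, sinh=3.437578; start (x,ẋ)=(0.245601, 0.769263) → end (x,ẋ)=(0.795520, 1.622010)

1 0.5420 0.2456 0.7693
2 1.1390 0.7955 1.6220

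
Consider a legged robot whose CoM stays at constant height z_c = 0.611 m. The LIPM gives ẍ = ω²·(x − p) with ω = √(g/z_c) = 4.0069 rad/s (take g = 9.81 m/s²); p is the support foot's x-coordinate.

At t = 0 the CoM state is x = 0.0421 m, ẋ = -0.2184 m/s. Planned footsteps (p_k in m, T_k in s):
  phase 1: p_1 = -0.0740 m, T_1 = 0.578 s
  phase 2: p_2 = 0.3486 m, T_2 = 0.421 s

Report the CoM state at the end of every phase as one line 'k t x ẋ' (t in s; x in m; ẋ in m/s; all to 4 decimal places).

1 0.5780 0.2465 1.2169
2 0.9990 0.8558 2.3332

phase 1: p=-0.0740, T=0.578, ωT=2.315988, cosh=5.116801, sinh=5.018132; start (x,ẋ)=(0.042100, -0.218400) → end (x,ẋ)=(0.246542, 1.216931)
phase 2: p=0.3486, T=0.421, ωT=1.686905, cosh=2.793912, sinh=2.608821; start (x,ẋ)=(0.246542, 1.216931) → end (x,ẋ)=(0.855782, 2.333162)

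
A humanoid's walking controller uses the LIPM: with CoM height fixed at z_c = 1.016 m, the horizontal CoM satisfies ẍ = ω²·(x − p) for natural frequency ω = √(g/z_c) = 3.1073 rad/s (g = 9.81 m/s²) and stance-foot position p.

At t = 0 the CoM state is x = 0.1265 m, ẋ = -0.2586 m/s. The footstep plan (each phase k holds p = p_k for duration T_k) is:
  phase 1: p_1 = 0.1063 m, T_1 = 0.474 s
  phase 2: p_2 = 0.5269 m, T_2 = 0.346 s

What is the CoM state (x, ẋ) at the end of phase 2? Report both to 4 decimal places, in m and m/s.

x = -0.5598, ẋ = -2.9560

phase 1: p=0.1063, T=0.474, ωT=1.472860, cosh=2.295481, sinh=2.066212; start (x,ẋ)=(0.126500, -0.258600) → end (x,ẋ)=(-0.019288, -0.463920)
phase 2: p=0.5269, T=0.346, ωT=1.075126, cosh=1.635808, sinh=1.294553; start (x,ẋ)=(-0.019288, -0.463920) → end (x,ẋ)=(-0.559837, -2.955964)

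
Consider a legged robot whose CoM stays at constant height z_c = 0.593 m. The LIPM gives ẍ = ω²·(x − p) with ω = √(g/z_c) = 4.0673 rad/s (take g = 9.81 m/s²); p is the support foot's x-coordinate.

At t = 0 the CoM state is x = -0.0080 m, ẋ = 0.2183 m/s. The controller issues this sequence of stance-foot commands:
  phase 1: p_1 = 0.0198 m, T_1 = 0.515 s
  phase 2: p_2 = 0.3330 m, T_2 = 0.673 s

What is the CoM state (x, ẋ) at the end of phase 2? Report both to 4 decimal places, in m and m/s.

phase 1: p=0.0198, T=0.515, ωT=2.094660, cosh=4.122893, sinh=3.999781; start (x,ẋ)=(-0.008000, 0.218300) → end (x,ẋ)=(0.119860, 0.447769)
phase 2: p=0.3330, T=0.673, ωT=2.737293, cosh=7.754931, sinh=7.690186; start (x,ẋ)=(0.119860, 0.447769) → end (x,ẋ)=(-0.473277, -3.194250)

x = -0.4733, ẋ = -3.1942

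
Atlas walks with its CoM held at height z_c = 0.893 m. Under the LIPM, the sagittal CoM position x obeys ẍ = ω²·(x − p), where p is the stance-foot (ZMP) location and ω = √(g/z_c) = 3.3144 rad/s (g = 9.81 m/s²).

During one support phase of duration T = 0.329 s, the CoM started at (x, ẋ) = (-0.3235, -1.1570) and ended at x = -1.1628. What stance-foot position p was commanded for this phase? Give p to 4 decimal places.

p = 0.2538

ωT = 3.3144·0.329 = 1.090438; cosh(ωT) = 1.655823, sinh(ωT) = 1.319753
x(T) = p + (x₀−p)·cosh(ωT) + (ẋ₀/ω)·sinh(ωT) ⇒ p·(1 − cosh) = x(T) − x₀·cosh − (ẋ₀/ω)·sinh
numerator   = -1.1628 − (-0.3235)·1.655823 − (-1.1570/3.3144)·1.319753 = -0.166438
denominator = 1 − 1.655823 = -0.655823
p = -0.166438 / -0.655823 = 0.2538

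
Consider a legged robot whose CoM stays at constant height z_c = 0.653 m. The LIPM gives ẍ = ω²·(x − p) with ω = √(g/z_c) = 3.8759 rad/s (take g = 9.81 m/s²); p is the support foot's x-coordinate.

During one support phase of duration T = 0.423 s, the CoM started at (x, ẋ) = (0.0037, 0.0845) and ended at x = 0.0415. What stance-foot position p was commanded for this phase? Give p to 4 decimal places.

ωT = 3.8759·0.423 = 1.639506; cosh(ωT) = 2.673349, sinh(ωT) = 2.479273
x(T) = p + (x₀−p)·cosh(ωT) + (ẋ₀/ω)·sinh(ωT) ⇒ p·(1 − cosh) = x(T) − x₀·cosh − (ẋ₀/ω)·sinh
numerator   = 0.0415 − (0.0037)·2.673349 − (0.0845/3.8759)·2.479273 = -0.022443
denominator = 1 − 2.673349 = -1.673349
p = -0.022443 / -1.673349 = 0.0134

p = 0.0134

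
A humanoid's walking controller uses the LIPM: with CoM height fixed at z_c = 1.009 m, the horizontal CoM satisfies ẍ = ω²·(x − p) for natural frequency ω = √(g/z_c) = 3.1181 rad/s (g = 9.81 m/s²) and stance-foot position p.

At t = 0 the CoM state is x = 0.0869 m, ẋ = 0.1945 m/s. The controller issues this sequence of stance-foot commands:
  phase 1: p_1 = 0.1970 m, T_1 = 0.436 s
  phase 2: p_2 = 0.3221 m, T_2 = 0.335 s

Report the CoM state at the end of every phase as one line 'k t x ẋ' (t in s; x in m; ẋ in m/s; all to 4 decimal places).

phase 1: p=0.1970, T=0.436, ωT=1.359492, cosh=2.075502, sinh=1.818711; start (x,ẋ)=(0.086900, 0.194500) → end (x,ẋ)=(0.081934, -0.220683)
phase 2: p=0.3221, T=0.335, ωT=1.044564, cosh=1.597002, sinh=1.245156; start (x,ẋ)=(0.081934, -0.220683) → end (x,ẋ)=(-0.149571, -1.284880)

1 0.4360 0.0819 -0.2207
2 0.7710 -0.1496 -1.2849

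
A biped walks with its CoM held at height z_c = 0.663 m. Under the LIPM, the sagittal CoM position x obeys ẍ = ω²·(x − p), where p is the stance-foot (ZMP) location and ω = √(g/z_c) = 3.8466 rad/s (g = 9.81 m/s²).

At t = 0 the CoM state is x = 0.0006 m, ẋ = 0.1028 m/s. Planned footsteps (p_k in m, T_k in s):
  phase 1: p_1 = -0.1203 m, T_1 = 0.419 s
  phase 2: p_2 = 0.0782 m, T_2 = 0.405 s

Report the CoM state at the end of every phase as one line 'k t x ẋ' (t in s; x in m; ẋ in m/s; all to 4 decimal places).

phase 1: p=-0.1203, T=0.419, ωT=1.611725, cosh=2.605497, sinh=2.405954; start (x,ẋ)=(0.000600, 0.102800) → end (x,ẋ)=(0.259003, 1.386743)
phase 2: p=0.0782, T=0.405, ωT=1.557873, cosh=2.479647, sinh=2.269063; start (x,ẋ)=(0.259003, 1.386743) → end (x,ẋ)=(1.344552, 5.016718)

1 0.4190 0.2590 1.3867
2 0.8240 1.3446 5.0167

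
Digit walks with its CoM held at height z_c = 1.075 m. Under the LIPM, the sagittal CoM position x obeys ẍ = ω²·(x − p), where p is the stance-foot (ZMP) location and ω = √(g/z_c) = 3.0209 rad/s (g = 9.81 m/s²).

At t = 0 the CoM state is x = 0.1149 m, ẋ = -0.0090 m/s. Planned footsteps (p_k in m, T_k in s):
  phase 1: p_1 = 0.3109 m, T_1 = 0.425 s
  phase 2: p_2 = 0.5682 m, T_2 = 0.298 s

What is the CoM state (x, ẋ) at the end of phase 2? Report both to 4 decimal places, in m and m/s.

phase 1: p=0.3109, T=0.425, ωT=1.283883, cosh=1.943795, sinh=1.666835; start (x,ẋ)=(0.114900, -0.009000) → end (x,ẋ)=(-0.075050, -1.004421)
phase 2: p=0.5682, T=0.298, ωT=0.900228, cosh=1.433321, sinh=1.026844; start (x,ẋ)=(-0.075050, -1.004421) → end (x,ẋ)=(-0.695199, -3.435014)

x = -0.6952, ẋ = -3.4350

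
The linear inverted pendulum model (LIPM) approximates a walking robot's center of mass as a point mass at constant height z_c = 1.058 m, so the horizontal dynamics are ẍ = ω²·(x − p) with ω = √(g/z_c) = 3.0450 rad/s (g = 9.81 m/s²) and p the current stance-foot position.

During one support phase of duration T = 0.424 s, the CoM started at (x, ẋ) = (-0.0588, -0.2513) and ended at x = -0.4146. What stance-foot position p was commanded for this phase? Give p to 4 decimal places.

ωT = 3.0450·0.424 = 1.291080; cosh(ωT) = 1.955843, sinh(ωT) = 1.680869
x(T) = p + (x₀−p)·cosh(ωT) + (ẋ₀/ω)·sinh(ωT) ⇒ p·(1 − cosh) = x(T) − x₀·cosh − (ẋ₀/ω)·sinh
numerator   = -0.4146 − (-0.0588)·1.955843 − (-0.2513/3.0450)·1.680869 = -0.160876
denominator = 1 − 1.955843 = -0.955843
p = -0.160876 / -0.955843 = 0.1683

p = 0.1683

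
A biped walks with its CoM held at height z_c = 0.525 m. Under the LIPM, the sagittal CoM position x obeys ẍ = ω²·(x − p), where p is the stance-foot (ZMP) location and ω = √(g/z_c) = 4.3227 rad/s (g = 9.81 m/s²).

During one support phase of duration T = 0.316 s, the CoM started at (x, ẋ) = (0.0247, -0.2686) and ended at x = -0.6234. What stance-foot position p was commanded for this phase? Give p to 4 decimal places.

p = 0.5160

ωT = 4.3227·0.316 = 1.365973; cosh(ωT) = 2.087334, sinh(ωT) = 1.832202
x(T) = p + (x₀−p)·cosh(ωT) + (ẋ₀/ω)·sinh(ωT) ⇒ p·(1 − cosh) = x(T) − x₀·cosh − (ẋ₀/ω)·sinh
numerator   = -0.6234 − (0.0247)·2.087334 − (-0.2686/4.3227)·1.832202 = -0.561109
denominator = 1 − 2.087334 = -1.087334
p = -0.561109 / -1.087334 = 0.5160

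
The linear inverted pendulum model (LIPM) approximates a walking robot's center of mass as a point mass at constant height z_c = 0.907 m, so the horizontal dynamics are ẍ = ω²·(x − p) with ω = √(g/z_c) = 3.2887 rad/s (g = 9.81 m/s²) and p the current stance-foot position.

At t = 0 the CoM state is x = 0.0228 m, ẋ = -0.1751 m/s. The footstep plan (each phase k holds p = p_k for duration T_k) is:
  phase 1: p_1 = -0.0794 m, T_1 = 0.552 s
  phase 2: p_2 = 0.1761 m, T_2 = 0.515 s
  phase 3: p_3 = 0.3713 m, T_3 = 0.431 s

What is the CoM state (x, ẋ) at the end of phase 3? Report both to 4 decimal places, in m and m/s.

x = 0.4477, ẋ = 0.4406

phase 1: p=-0.0794, T=0.552, ωT=1.815362, cosh=3.153041, sinh=2.990262; start (x,ẋ)=(0.022800, -0.175100) → end (x,ẋ)=(0.083630, 0.452945)
phase 2: p=0.1761, T=0.515, ωT=1.693680, cosh=2.811653, sinh=2.627811; start (x,ẋ)=(0.083630, 0.452945) → end (x,ẋ)=(0.278030, 0.474395)
phase 3: p=0.3713, T=0.431, ωT=1.417430, cosh=2.184418, sinh=1.942082; start (x,ẋ)=(0.278030, 0.474395) → end (x,ẋ)=(0.447704, 0.440568)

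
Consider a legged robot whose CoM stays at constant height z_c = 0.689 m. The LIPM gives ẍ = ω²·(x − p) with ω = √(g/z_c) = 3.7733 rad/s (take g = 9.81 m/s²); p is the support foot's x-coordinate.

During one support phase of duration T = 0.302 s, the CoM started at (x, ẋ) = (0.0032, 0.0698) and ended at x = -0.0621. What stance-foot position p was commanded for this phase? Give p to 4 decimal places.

p = 0.1295

ωT = 3.7733·0.302 = 1.139537; cosh(ωT) = 1.722644, sinh(ωT) = 1.402676
x(T) = p + (x₀−p)·cosh(ωT) + (ẋ₀/ω)·sinh(ωT) ⇒ p·(1 − cosh) = x(T) − x₀·cosh − (ẋ₀/ω)·sinh
numerator   = -0.0621 − (0.0032)·1.722644 − (0.0698/3.7733)·1.402676 = -0.093560
denominator = 1 − 1.722644 = -0.722644
p = -0.093560 / -0.722644 = 0.1295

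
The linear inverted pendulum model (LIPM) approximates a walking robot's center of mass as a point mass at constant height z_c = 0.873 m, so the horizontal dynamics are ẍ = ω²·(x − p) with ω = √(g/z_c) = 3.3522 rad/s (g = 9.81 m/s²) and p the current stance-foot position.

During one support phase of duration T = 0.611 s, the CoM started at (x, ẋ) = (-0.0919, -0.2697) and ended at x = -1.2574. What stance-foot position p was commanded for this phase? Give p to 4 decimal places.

p = 0.2001

ωT = 3.3522·0.611 = 2.048194; cosh(ωT) = 3.941427, sinh(ωT) = 3.812459
x(T) = p + (x₀−p)·cosh(ωT) + (ẋ₀/ω)·sinh(ωT) ⇒ p·(1 − cosh) = x(T) − x₀·cosh − (ẋ₀/ω)·sinh
numerator   = -1.2574 − (-0.0919)·3.941427 − (-0.2697/3.3522)·3.812459 = -0.588453
denominator = 1 − 3.941427 = -2.941427
p = -0.588453 / -2.941427 = 0.2001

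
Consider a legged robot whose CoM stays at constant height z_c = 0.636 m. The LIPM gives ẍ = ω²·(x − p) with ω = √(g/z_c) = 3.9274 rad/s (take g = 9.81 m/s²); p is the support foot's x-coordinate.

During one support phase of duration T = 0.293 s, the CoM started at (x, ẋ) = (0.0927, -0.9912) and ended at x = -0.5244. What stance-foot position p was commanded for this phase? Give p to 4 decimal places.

ωT = 3.9274·0.293 = 1.150728; cosh(ωT) = 1.738450, sinh(ωT) = 1.422044
x(T) = p + (x₀−p)·cosh(ωT) + (ẋ₀/ω)·sinh(ωT) ⇒ p·(1 − cosh) = x(T) − x₀·cosh − (ẋ₀/ω)·sinh
numerator   = -0.5244 − (0.0927)·1.738450 − (-0.9912/3.9274)·1.422044 = -0.326658
denominator = 1 − 1.738450 = -0.738450
p = -0.326658 / -0.738450 = 0.4424

p = 0.4424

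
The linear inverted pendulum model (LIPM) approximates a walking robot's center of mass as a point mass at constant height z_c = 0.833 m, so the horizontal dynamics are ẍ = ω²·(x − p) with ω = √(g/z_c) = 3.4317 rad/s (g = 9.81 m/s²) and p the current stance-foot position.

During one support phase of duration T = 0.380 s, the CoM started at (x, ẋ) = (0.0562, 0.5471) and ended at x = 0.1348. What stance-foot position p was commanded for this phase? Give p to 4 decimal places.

p = 0.2540

ωT = 3.4317·0.380 = 1.304046; cosh(ωT) = 1.977802, sinh(ωT) = 1.706371
x(T) = p + (x₀−p)·cosh(ωT) + (ẋ₀/ω)·sinh(ωT) ⇒ p·(1 − cosh) = x(T) − x₀·cosh − (ẋ₀/ω)·sinh
numerator   = 0.1348 − (0.0562)·1.977802 − (0.5471/3.4317)·1.706371 = -0.248391
denominator = 1 − 1.977802 = -0.977802
p = -0.248391 / -0.977802 = 0.2540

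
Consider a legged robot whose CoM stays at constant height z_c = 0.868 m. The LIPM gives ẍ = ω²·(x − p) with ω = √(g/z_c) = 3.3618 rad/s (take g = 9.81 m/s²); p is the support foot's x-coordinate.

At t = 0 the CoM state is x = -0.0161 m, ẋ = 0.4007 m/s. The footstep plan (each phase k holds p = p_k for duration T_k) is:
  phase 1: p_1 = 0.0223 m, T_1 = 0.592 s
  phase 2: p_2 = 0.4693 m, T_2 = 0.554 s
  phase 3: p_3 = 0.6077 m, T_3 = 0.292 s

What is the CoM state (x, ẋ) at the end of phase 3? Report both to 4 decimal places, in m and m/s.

phase 1: p=0.0223, T=0.592, ωT=1.990186, cosh=3.726781, sinh=3.590111; start (x,ẋ)=(-0.016100, 0.400700) → end (x,ẋ)=(0.307104, 1.029862)
phase 2: p=0.4693, T=0.554, ωT=1.862437, cosh=3.297353, sinh=3.142059; start (x,ẋ)=(0.307104, 1.029862) → end (x,ẋ)=(0.897031, 1.682553)
phase 3: p=0.6077, T=0.292, ωT=0.981646, cosh=1.521769, sinh=1.147075; start (x,ẋ)=(0.897031, 1.682553) → end (x,ẋ)=(1.622096, 3.676184)

x = 1.6221, ẋ = 3.6762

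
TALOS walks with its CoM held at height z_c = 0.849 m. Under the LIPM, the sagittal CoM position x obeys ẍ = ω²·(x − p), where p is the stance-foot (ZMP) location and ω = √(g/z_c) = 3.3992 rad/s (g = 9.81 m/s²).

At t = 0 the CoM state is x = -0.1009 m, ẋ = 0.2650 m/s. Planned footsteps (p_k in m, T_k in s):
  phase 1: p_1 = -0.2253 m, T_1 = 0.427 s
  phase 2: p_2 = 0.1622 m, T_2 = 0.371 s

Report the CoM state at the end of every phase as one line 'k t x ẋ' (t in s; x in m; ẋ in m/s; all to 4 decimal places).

1 0.4270 0.2121 1.4499
2 0.7980 0.9496 3.0393

phase 1: p=-0.2253, T=0.427, ωT=1.451458, cosh=2.251782, sinh=2.017554; start (x,ẋ)=(-0.100900, 0.265000) → end (x,ẋ)=(0.212109, 1.449866)
phase 2: p=0.1622, T=0.371, ωT=1.261103, cosh=1.906327, sinh=1.622986; start (x,ẋ)=(0.212109, 1.449866) → end (x,ẋ)=(0.949598, 3.039261)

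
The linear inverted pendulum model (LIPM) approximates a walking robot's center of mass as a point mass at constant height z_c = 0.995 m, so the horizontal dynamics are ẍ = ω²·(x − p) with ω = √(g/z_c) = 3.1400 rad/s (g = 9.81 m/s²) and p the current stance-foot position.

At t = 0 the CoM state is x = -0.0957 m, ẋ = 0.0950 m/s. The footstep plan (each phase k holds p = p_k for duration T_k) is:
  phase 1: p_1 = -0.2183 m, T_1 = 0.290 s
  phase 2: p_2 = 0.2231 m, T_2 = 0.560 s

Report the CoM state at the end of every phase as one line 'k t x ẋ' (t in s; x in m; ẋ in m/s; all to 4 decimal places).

phase 1: p=-0.2183, T=0.290, ωT=0.910600, cosh=1.444048, sinh=1.041765; start (x,ẋ)=(-0.095700, 0.095000) → end (x,ẋ)=(-0.009741, 0.538227)
phase 2: p=0.2231, T=0.560, ωT=1.758400, cosh=2.987733, sinh=2.815412; start (x,ẋ)=(-0.009741, 0.538227) → end (x,ẋ)=(0.010022, -0.450331)

1 0.2900 -0.0097 0.5382
2 0.8500 0.0100 -0.4503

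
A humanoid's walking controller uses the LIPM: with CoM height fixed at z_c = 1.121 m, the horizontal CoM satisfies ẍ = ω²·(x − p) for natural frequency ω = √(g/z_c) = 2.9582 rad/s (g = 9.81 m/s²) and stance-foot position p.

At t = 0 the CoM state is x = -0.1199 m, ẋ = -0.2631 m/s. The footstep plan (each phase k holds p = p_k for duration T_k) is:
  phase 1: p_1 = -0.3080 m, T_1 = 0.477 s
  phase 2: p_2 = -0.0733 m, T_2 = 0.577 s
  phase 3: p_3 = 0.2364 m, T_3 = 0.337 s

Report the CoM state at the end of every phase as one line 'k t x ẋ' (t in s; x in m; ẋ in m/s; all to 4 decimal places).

phase 1: p=-0.3080, T=0.477, ωT=1.411061, cosh=2.172095, sinh=1.928210; start (x,ẋ)=(-0.119900, -0.263100) → end (x,ẋ)=(-0.070923, 0.501450)
phase 2: p=-0.0733, T=0.577, ωT=1.706881, cosh=2.846588, sinh=2.665157; start (x,ẋ)=(-0.070923, 0.501450) → end (x,ẋ)=(0.385244, 1.446167)
phase 3: p=0.2364, T=0.337, ωT=0.996913, cosh=1.539461, sinh=1.170444; start (x,ẋ)=(0.385244, 1.446167) → end (x,ẋ)=(1.037731, 2.741675)

1 0.4770 -0.0709 0.5015
2 1.0540 0.3852 1.4462
3 1.3910 1.0377 2.7417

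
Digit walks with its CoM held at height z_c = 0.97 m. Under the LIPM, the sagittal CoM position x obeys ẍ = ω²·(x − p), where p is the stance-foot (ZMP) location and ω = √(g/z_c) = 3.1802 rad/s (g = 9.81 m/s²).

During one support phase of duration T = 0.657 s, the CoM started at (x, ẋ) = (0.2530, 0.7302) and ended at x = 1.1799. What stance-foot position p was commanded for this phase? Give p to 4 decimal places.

ωT = 3.1802·0.657 = 2.089391; cosh(ωT) = 4.101879, sinh(ωT) = 3.978117
x(T) = p + (x₀−p)·cosh(ωT) + (ẋ₀/ω)·sinh(ωT) ⇒ p·(1 − cosh) = x(T) − x₀·cosh − (ẋ₀/ω)·sinh
numerator   = 1.1799 − (0.2530)·4.101879 − (0.7302/3.1802)·3.978117 = -0.771284
denominator = 1 − 4.101879 = -3.101879
p = -0.771284 / -3.101879 = 0.2487

p = 0.2487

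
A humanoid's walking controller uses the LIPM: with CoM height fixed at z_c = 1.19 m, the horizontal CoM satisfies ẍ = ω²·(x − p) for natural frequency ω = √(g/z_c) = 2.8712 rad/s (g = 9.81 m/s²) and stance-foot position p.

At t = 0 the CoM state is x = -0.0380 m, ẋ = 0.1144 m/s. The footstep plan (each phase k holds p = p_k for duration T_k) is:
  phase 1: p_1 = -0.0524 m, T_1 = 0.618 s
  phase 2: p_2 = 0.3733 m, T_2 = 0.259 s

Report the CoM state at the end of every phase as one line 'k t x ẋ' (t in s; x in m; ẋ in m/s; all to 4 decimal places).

1 0.6180 0.1054 0.4654
2 0.8770 0.1598 -0.0262

phase 1: p=-0.0524, T=0.618, ωT=1.774402, cosh=3.033168, sinh=2.863583; start (x,ẋ)=(-0.038000, 0.114400) → end (x,ẋ)=(0.105374, 0.465390)
phase 2: p=0.3733, T=0.259, ωT=0.743641, cosh=1.289480, sinh=0.814100; start (x,ẋ)=(0.105374, 0.465390) → end (x,ẋ)=(0.159772, -0.026151)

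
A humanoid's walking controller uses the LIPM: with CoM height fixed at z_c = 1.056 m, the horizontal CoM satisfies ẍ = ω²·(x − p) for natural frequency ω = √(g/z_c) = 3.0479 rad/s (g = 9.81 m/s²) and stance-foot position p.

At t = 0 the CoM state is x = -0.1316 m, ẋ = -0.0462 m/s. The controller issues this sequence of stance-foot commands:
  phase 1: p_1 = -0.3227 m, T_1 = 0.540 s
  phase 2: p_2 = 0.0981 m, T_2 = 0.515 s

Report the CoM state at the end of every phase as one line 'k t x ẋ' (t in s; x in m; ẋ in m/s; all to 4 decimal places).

phase 1: p=-0.3227, T=0.540, ωT=1.645866, cosh=2.689172, sinh=2.496327; start (x,ẋ)=(-0.131600, -0.046200) → end (x,ẋ)=(0.153362, 1.329755)
phase 2: p=0.0981, T=0.515, ωT=1.569668, cosh=2.506585, sinh=2.298470; start (x,ẋ)=(0.153362, 1.329755) → end (x,ẋ)=(1.239407, 3.720278)

1 0.5400 0.1534 1.3298
2 1.0550 1.2394 3.7203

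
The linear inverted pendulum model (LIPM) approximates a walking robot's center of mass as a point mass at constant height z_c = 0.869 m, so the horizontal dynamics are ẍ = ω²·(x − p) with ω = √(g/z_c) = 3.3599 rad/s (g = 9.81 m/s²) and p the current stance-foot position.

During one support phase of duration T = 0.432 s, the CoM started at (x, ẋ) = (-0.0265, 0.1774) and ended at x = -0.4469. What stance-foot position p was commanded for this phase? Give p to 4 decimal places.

ωT = 3.3599·0.432 = 1.451477; cosh(ωT) = 2.251820, sinh(ωT) = 2.017595
x(T) = p + (x₀−p)·cosh(ωT) + (ẋ₀/ω)·sinh(ωT) ⇒ p·(1 − cosh) = x(T) − x₀·cosh − (ẋ₀/ω)·sinh
numerator   = -0.4469 − (-0.0265)·2.251820 − (0.1774/3.3599)·2.017595 = -0.493754
denominator = 1 − 2.251820 = -1.251820
p = -0.493754 / -1.251820 = 0.3944

p = 0.3944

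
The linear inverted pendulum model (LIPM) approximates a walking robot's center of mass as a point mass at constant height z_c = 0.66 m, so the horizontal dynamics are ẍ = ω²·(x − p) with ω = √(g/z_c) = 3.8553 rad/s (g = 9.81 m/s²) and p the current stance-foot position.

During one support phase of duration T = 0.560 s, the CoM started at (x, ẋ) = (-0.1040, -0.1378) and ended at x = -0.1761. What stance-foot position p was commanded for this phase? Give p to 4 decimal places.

p = -0.1278

ωT = 3.8553·0.560 = 2.158968; cosh(ωT) = 4.388819, sinh(ωT) = 4.273375
x(T) = p + (x₀−p)·cosh(ωT) + (ẋ₀/ω)·sinh(ωT) ⇒ p·(1 − cosh) = x(T) − x₀·cosh − (ẋ₀/ω)·sinh
numerator   = -0.1761 − (-0.1040)·4.388819 − (-0.1378/3.8553)·4.273375 = 0.433080
denominator = 1 − 4.388819 = -3.388819
p = 0.433080 / -3.388819 = -0.1278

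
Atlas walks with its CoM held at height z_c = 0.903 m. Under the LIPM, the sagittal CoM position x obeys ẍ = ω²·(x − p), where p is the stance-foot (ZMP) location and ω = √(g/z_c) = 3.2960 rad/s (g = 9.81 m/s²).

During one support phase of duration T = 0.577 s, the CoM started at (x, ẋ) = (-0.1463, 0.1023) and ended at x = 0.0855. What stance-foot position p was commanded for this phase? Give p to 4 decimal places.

ωT = 3.2960·0.577 = 1.901792; cosh(ωT) = 3.423594, sinh(ωT) = 3.274293
x(T) = p + (x₀−p)·cosh(ωT) + (ẋ₀/ω)·sinh(ωT) ⇒ p·(1 − cosh) = x(T) − x₀·cosh − (ẋ₀/ω)·sinh
numerator   = 0.0855 − (-0.1463)·3.423594 − (0.1023/3.2960)·3.274293 = 0.484745
denominator = 1 − 3.423594 = -2.423594
p = 0.484745 / -2.423594 = -0.2000

p = -0.2000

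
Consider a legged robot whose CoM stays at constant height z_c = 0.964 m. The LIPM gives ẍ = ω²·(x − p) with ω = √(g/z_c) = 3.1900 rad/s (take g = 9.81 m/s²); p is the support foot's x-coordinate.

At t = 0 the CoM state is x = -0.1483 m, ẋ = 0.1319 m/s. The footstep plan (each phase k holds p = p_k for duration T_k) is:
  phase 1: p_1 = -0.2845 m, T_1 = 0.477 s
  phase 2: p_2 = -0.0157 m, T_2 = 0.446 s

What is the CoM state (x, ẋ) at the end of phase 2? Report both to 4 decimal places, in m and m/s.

phase 1: p=-0.2845, T=0.477, ωT=1.521630, cosh=2.399020, sinh=2.180664; start (x,ẋ)=(-0.148300, 0.131900) → end (x,ẋ)=(0.132413, 1.263881)
phase 2: p=-0.0157, T=0.446, ωT=1.422740, cosh=2.194762, sinh=1.953710; start (x,ẋ)=(0.132413, 1.263881) → end (x,ẋ)=(1.083434, 3.697006)

x = 1.0834, ẋ = 3.6970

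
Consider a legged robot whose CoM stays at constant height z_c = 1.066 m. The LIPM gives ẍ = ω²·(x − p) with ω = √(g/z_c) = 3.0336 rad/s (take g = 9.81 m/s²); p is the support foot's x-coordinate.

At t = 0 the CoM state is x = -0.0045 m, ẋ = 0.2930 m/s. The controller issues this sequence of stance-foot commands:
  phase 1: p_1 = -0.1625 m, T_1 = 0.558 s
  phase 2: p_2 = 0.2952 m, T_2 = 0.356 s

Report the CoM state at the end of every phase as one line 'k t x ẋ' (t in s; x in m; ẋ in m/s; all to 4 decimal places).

phase 1: p=-0.1625, T=0.558, ωT=1.692749, cosh=2.809206, sinh=2.625193; start (x,ẋ)=(-0.004500, 0.293000) → end (x,ẋ)=(0.534908, 2.081375)
phase 2: p=0.2952, T=0.356, ωT=1.079962, cosh=1.642088, sinh=1.302479; start (x,ẋ)=(0.534908, 2.081375) → end (x,ẋ)=(1.582463, 4.364936)

1 0.5580 0.5349 2.0814
2 0.9140 1.5825 4.3649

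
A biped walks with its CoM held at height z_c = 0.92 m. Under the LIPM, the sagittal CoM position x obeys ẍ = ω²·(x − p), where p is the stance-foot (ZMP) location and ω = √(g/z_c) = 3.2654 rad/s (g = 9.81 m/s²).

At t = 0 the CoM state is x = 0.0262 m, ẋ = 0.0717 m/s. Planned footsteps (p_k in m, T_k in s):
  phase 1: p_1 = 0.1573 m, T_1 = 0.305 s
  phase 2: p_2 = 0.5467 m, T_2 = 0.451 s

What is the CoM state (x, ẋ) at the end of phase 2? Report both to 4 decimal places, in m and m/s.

x = -0.9978, ẋ = -4.7095

phase 1: p=0.1573, T=0.305, ωT=0.995947, cosh=1.538330, sinh=1.168957; start (x,ẋ)=(0.026200, 0.071700) → end (x,ẋ)=(-0.018708, -0.390125)
phase 2: p=0.5467, T=0.451, ωT=1.472695, cosh=2.295140, sinh=2.065834; start (x,ẋ)=(-0.018708, -0.390125) → end (x,ẋ)=(-0.997800, -4.709504)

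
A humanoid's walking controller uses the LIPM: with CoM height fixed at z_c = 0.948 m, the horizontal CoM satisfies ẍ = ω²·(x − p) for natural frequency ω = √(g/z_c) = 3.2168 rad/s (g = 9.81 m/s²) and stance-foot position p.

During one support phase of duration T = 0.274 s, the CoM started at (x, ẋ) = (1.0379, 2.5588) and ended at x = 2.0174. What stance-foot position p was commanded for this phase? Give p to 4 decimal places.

ωT = 3.2168·0.274 = 0.881403; cosh(ωT) = 1.414243, sinh(ωT) = 1.000042
x(T) = p + (x₀−p)·cosh(ωT) + (ẋ₀/ω)·sinh(ωT) ⇒ p·(1 − cosh) = x(T) − x₀·cosh − (ẋ₀/ω)·sinh
numerator   = 2.0174 − (1.0379)·1.414243 − (2.5588/3.2168)·1.000042 = -0.245925
denominator = 1 − 1.414243 = -0.414243
p = -0.245925 / -0.414243 = 0.5937

p = 0.5937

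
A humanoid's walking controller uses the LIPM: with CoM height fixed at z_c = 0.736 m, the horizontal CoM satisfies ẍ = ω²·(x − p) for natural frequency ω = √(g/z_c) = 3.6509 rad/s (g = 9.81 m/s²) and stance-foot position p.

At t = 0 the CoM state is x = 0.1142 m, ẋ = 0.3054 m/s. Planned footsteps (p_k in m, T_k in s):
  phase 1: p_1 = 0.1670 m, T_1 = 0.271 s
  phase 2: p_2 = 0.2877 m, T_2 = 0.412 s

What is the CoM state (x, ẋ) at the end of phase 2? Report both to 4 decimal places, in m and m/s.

x = 0.1838, ẋ = -0.2404

phase 1: p=0.1670, T=0.271, ωT=0.989394, cosh=1.530703, sinh=1.158901; start (x,ẋ)=(0.114200, 0.305400) → end (x,ẋ)=(0.183122, 0.244078)
phase 2: p=0.2877, T=0.412, ωT=1.504171, cosh=2.361311, sinh=2.139109; start (x,ẋ)=(0.183122, 0.244078) → end (x,ẋ)=(0.183767, -0.240378)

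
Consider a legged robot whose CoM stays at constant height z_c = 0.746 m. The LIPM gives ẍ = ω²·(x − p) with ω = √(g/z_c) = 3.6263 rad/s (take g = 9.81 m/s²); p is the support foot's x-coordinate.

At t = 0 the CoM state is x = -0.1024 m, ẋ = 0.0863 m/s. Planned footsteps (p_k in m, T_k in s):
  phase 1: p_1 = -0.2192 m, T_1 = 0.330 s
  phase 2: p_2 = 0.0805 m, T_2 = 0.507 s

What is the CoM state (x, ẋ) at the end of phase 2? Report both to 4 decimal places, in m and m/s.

phase 1: p=-0.2192, T=0.330, ωT=1.196679, cosh=1.805653, sinh=1.503456; start (x,ẋ)=(-0.102400, 0.086300) → end (x,ẋ)=(0.027480, 0.792620)
phase 2: p=0.0805, T=0.507, ωT=1.838534, cosh=3.223183, sinh=3.064132; start (x,ẋ)=(0.027480, 0.792620) → end (x,ẋ)=(0.579351, 1.965628)

x = 0.5794, ẋ = 1.9656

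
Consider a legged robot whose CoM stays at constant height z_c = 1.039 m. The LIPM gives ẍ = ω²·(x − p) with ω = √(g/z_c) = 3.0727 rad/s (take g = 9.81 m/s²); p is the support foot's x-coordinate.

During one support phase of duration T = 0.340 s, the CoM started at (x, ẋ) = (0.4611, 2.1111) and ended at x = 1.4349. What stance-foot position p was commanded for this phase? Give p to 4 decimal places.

p = 0.2633

ωT = 3.0727·0.340 = 1.044718; cosh(ωT) = 1.597194, sinh(ωT) = 1.245403
x(T) = p + (x₀−p)·cosh(ωT) + (ẋ₀/ω)·sinh(ωT) ⇒ p·(1 − cosh) = x(T) − x₀·cosh − (ẋ₀/ω)·sinh
numerator   = 1.4349 − (0.4611)·1.597194 − (2.1111/3.0727)·1.245403 = -0.157221
denominator = 1 − 1.597194 = -0.597194
p = -0.157221 / -0.597194 = 0.2633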